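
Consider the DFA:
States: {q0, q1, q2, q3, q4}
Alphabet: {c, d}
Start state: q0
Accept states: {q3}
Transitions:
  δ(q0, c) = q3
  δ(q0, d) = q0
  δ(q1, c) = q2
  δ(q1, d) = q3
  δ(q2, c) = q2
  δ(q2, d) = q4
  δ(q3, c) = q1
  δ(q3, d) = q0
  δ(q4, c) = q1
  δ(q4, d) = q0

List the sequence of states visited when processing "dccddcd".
read 'd': q0 → q0
  read 'c': q0 → q3
  read 'c': q3 → q1
  read 'd': q1 → q3
  read 'd': q3 → q0
  read 'c': q0 → q3
  read 'd': q3 → q0
q0 -> q0 -> q3 -> q1 -> q3 -> q0 -> q3 -> q0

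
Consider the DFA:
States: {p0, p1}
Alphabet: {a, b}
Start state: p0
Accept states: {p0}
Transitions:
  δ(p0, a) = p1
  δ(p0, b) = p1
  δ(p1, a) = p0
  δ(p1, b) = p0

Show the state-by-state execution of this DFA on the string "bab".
read 'b': p0 → p1
  read 'a': p1 → p0
  read 'b': p0 → p1
p0 -> p1 -> p0 -> p1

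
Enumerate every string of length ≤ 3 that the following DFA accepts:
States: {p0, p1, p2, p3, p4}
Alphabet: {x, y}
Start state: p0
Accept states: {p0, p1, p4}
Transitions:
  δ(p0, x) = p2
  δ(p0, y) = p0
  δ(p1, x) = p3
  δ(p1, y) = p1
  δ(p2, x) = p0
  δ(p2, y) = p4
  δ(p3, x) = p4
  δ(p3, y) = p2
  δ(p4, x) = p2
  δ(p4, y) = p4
ε, y, xx, xy, yy, xxy, xyy, yxx, yxy, yyy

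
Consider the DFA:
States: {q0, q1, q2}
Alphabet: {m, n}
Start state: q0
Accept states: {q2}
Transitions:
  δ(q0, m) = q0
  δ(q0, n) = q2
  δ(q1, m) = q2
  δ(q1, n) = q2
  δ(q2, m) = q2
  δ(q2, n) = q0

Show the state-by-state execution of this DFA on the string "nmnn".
read 'n': q0 → q2
  read 'm': q2 → q2
  read 'n': q2 → q0
  read 'n': q0 → q2
q0 -> q2 -> q2 -> q0 -> q2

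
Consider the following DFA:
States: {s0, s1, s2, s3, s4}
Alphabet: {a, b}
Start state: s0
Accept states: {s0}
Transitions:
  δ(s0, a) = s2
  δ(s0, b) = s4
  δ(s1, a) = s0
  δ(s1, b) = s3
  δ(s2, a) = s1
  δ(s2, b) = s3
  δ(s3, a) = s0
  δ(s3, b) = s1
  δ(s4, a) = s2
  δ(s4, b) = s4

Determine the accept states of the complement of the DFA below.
Complement accept states = All states \ Original accept states
= {s0, s1, s2, s3, s4} \ {s0}
{s1, s2, s3, s4}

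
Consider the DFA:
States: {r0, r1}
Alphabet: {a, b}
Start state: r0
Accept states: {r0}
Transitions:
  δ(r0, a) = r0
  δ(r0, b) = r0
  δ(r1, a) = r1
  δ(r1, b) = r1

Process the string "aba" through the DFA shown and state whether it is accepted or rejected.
Processing string "aba":
  r0 --a--> r0
  r0 --b--> r0
  r0 --a--> r0
Final state: r0
Accept states: {r0}
Yes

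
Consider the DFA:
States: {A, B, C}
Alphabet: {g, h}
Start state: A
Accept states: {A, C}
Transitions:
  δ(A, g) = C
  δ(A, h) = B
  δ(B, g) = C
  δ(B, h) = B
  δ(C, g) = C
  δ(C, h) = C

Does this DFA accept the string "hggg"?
Processing string "hggg":
  A --h--> B
  B --g--> C
  C --g--> C
  C --g--> C
Final state: C
Accept states: {A, C}
Yes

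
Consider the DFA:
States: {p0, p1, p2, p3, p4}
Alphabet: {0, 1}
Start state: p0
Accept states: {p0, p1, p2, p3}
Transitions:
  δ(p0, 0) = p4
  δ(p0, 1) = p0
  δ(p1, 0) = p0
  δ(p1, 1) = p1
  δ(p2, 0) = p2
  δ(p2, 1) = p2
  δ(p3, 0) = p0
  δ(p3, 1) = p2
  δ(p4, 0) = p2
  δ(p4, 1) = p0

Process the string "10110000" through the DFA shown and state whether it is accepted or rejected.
Processing string "10110000":
  p0 --1--> p0
  p0 --0--> p4
  p4 --1--> p0
  p0 --1--> p0
  p0 --0--> p4
  p4 --0--> p2
  p2 --0--> p2
  p2 --0--> p2
Final state: p2
Accept states: {p0, p1, p2, p3}
Yes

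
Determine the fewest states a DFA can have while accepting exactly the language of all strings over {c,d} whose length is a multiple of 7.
By Myhill–Nerode, count the distinguishable equivalence classes: 7 classes — one per residue of the length mod 7; class i is distinguished from class j by any string of length (7 − i) mod 7.
7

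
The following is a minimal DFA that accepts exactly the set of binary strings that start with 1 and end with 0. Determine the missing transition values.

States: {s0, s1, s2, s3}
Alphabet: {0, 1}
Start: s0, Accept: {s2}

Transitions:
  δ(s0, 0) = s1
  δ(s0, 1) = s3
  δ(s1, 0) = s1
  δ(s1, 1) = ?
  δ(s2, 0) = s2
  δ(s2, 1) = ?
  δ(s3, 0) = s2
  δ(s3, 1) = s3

From the language and accept set, identify what each state tracks — s0: no input read; s1: started with 0 (dead); s2: started with 1, last symbol 0; s3: started with 1, last symbol 1.
Each missing δ(q, a) is the state matching the new tracked value after reading a.
δ(s1, 1) = s1; δ(s2, 1) = s3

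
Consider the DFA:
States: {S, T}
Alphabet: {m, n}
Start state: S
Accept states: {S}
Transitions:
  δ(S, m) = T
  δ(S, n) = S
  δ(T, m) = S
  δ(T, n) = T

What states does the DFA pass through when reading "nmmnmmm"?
read 'n': S → S
  read 'm': S → T
  read 'm': T → S
  read 'n': S → S
  read 'm': S → T
  read 'm': T → S
  read 'm': S → T
S -> S -> T -> S -> S -> T -> S -> T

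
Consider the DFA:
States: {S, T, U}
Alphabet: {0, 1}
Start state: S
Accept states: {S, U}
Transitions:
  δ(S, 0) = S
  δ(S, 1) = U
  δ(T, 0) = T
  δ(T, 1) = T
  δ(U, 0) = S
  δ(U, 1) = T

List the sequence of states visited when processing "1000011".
read '1': S → U
  read '0': U → S
  read '0': S → S
  read '0': S → S
  read '0': S → S
  read '1': S → U
  read '1': U → T
S -> U -> S -> S -> S -> S -> U -> T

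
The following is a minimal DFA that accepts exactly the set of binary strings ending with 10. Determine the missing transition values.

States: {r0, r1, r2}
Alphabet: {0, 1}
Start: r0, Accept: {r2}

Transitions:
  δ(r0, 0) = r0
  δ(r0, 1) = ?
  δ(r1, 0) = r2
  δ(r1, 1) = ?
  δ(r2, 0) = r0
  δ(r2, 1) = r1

From the language and accept set, identify what each state tracks — r0: no suffix match; r1: one trailing 1; r2: suffix is 10.
Each missing δ(q, a) is the state matching the new tracked value after reading a.
δ(r0, 1) = r1; δ(r1, 1) = r1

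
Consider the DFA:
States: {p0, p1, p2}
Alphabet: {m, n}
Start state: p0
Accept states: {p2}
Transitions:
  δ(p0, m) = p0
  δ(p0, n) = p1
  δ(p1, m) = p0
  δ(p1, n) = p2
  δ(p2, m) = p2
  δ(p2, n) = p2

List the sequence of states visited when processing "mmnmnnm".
read 'm': p0 → p0
  read 'm': p0 → p0
  read 'n': p0 → p1
  read 'm': p1 → p0
  read 'n': p0 → p1
  read 'n': p1 → p2
  read 'm': p2 → p2
p0 -> p0 -> p0 -> p1 -> p0 -> p1 -> p2 -> p2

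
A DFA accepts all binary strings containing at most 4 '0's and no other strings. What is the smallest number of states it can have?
By Myhill–Nerode, count the distinguishable equivalence classes: 6 classes — having seen 0, 1, …, 4, or >4 copies of '0'; counts 0 through 4 are accepting and >4 is dead.
6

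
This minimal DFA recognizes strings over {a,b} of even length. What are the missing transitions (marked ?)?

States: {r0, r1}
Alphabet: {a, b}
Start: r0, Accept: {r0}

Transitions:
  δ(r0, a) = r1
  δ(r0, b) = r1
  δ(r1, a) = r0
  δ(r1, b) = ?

From the language and accept set, identify what each state tracks — r0: even length so far; r1: odd length so far.
Each missing δ(q, a) is the state matching the new tracked value after reading a.
δ(r1, b) = r0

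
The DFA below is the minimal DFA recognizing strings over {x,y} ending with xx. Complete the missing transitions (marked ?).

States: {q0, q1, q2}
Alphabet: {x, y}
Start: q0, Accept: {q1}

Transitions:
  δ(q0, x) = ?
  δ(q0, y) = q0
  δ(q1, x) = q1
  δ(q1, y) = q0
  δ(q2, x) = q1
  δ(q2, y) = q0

From the language and accept set, identify what each state tracks — q0: last symbol not x; q1: two trailing x's; q2: one trailing x.
Each missing δ(q, a) is the state matching the new tracked value after reading a.
δ(q0, x) = q2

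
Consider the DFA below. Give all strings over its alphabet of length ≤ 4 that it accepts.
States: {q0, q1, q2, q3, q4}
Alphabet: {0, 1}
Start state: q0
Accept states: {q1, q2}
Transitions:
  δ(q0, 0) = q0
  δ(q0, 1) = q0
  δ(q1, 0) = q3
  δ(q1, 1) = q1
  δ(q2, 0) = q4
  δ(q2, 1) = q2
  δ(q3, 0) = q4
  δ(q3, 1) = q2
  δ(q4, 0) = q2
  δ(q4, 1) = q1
None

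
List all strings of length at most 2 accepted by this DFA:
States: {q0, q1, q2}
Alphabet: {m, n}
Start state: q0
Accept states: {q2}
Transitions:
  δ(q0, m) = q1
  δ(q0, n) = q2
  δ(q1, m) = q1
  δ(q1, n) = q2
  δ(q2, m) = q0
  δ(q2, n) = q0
n, mn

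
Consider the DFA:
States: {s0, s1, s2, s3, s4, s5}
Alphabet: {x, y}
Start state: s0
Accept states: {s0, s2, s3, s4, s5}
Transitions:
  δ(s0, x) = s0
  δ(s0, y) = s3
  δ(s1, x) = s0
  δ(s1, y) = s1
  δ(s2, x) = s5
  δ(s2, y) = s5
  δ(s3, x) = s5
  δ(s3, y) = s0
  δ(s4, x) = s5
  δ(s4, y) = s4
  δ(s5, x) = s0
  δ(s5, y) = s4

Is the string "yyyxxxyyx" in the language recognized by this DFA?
Processing string "yyyxxxyyx":
  s0 --y--> s3
  s3 --y--> s0
  s0 --y--> s3
  s3 --x--> s5
  s5 --x--> s0
  s0 --x--> s0
  s0 --y--> s3
  s3 --y--> s0
  s0 --x--> s0
Final state: s0
Accept states: {s0, s2, s3, s4, s5}
Yes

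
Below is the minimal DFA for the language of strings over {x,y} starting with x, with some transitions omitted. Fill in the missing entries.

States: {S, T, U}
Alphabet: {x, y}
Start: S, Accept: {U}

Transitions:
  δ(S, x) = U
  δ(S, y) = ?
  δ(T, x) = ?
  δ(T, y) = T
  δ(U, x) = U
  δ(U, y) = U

From the language and accept set, identify what each state tracks — S: no input read; T: started with y (dead); U: started with x.
Each missing δ(q, a) is the state matching the new tracked value after reading a.
δ(S, y) = T; δ(T, x) = T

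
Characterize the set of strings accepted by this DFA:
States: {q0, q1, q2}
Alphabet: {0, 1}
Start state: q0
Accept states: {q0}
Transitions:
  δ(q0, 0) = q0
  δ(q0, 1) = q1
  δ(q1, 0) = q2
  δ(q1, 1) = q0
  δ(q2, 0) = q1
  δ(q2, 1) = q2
Testing a few strings:
  '1100' → accept
  '0000' → accept
  '0110' → accept
  '01' → reject
State roles: q0=value ≡ 0 (mod 3); q1=value ≡ 1 (mod 3); q2=value ≡ 2 (mod 3)
All binary strings representing a multiple of 3 (read in base 2; leading zeros allowed and ε counts as 0)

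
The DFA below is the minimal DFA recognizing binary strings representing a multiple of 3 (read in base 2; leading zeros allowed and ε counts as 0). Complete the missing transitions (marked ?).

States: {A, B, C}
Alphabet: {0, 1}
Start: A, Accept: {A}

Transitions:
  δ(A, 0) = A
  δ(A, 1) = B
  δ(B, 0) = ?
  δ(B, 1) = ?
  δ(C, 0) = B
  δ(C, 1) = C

From the language and accept set, identify what each state tracks — A: value ≡ 0 (mod 3); B: value ≡ 1 (mod 3); C: value ≡ 2 (mod 3).
Each missing δ(q, a) is the state matching the new tracked value after reading a.
δ(B, 0) = C; δ(B, 1) = A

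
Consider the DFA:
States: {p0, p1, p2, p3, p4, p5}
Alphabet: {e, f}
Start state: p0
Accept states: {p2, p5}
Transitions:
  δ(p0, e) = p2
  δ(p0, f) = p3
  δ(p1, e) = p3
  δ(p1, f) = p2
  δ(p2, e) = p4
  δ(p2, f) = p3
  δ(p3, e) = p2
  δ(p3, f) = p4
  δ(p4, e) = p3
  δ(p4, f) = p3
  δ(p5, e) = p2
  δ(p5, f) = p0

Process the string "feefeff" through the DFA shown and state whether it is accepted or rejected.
Processing string "feefeff":
  p0 --f--> p3
  p3 --e--> p2
  p2 --e--> p4
  p4 --f--> p3
  p3 --e--> p2
  p2 --f--> p3
  p3 --f--> p4
Final state: p4
Accept states: {p2, p5}
No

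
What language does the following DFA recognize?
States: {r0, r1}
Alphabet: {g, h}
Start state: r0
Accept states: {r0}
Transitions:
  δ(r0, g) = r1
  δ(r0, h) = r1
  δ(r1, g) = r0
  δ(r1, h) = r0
Testing a few strings:
  'ggh' → reject
  'gg' → accept
  'h' → reject
  'hg' → accept
State roles: r0=even length so far; r1=odd length so far
All strings over {g,h} of even length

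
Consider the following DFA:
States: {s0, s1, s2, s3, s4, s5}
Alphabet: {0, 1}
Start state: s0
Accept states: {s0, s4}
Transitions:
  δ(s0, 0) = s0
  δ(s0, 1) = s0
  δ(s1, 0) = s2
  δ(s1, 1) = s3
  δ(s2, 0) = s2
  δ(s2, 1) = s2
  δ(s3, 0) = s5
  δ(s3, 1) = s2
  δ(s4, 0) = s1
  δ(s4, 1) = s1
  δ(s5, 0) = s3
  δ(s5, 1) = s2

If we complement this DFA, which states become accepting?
Complement accept states = All states \ Original accept states
= {s0, s1, s2, s3, s4, s5} \ {s0, s4}
{s1, s2, s3, s5}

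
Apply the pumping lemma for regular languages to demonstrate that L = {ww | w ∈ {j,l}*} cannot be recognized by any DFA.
Assume L is regular with pumping length p. Idea: pumping the leading j-block breaks the equality of the two halves.
Choose s = j^p l j^p l ∈ L (with w = j^p l). |s| = 2p+2 ≥ p. By the pumping lemma, s = xyz with |xy| ≤ p, |y| > 0, so y = j^k with k ≥ 1, in the first j-block. Then xy²z = j^(p+k) l j^p l, of length 2p+2+k. If k is odd this length is odd, so it cannot be of the form ww. If k is even, each half has length p+1+k/2 ≤ p+k, so the first half lies entirely inside the leading j-block and contains no l, while the second half ends in l; the halves differ. Either way xy²z ∉ L.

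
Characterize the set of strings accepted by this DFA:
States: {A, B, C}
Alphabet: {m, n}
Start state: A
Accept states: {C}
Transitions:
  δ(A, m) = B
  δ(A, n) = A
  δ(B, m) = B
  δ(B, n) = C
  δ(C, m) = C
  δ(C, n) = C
Testing a few strings:
  'm' → reject
  'nnn' → reject
  'nm' → reject
  'nmnm' → accept
State roles: A=no m seen yet; B=seen a m, waiting for n; C=substring mn seen
All strings over {m,n} containing the substring mn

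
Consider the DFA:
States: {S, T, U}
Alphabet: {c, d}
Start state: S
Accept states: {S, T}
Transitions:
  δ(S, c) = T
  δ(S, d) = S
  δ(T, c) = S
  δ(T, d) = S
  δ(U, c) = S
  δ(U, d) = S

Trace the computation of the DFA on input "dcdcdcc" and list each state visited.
read 'd': S → S
  read 'c': S → T
  read 'd': T → S
  read 'c': S → T
  read 'd': T → S
  read 'c': S → T
  read 'c': T → S
S -> S -> T -> S -> T -> S -> T -> S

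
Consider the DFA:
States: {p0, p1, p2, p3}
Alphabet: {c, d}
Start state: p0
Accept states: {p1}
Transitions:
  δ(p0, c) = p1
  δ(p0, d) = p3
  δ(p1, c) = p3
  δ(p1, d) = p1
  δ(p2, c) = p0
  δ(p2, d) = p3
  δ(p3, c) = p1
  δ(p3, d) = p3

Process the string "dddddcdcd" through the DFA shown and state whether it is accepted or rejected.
Processing string "dddddcdcd":
  p0 --d--> p3
  p3 --d--> p3
  p3 --d--> p3
  p3 --d--> p3
  p3 --d--> p3
  p3 --c--> p1
  p1 --d--> p1
  p1 --c--> p3
  p3 --d--> p3
Final state: p3
Accept states: {p1}
No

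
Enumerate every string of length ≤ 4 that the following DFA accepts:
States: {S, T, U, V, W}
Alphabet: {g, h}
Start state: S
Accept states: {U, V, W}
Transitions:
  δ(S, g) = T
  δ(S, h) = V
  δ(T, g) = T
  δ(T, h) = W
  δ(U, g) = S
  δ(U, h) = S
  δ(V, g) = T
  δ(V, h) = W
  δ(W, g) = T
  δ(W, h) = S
h, gh, hh, ggh, hgh, gggh, ghgh, ghhh, hggh, hhgh, hhhh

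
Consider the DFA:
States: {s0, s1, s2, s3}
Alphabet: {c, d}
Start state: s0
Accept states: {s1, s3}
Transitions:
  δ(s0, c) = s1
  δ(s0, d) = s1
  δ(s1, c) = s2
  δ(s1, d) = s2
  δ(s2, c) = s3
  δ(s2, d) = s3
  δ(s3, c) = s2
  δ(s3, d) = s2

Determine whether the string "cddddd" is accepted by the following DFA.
Processing string "cddddd":
  s0 --c--> s1
  s1 --d--> s2
  s2 --d--> s3
  s3 --d--> s2
  s2 --d--> s3
  s3 --d--> s2
Final state: s2
Accept states: {s1, s3}
No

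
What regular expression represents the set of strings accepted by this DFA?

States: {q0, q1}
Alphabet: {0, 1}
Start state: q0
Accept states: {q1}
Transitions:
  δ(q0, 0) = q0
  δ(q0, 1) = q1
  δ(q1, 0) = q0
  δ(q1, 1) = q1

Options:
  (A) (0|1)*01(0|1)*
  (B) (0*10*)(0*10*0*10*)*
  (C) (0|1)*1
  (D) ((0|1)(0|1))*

Check each option against the DFA on short strings; one disagreement eliminates an option:
  (A) (0|1)*01(0|1)*: on '1' the DFA goes q0 → q1 and accepts (q1 ∈ Accept), but the regex does not match it → eliminate
  (B) (0*10*)(0*10*0*10*)*: on '10' the DFA goes q0 → q1 → q0 and rejects (q0 ∉ Accept), but the regex matches it → eliminate
  (C) (0|1)*1: agrees with the DFA on every string of length ≤ 6
  (D) ((0|1)(0|1))*: on ε the DFA stays in q0 and rejects (q0 ∉ Accept), but the regex matches it → eliminate
Only (C) is consistent with the DFA.
(C) (0|1)*1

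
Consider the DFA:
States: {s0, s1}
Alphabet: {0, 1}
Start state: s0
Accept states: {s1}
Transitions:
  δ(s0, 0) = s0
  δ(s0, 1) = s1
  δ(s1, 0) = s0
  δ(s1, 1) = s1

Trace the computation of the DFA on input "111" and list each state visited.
read '1': s0 → s1
  read '1': s1 → s1
  read '1': s1 → s1
s0 -> s1 -> s1 -> s1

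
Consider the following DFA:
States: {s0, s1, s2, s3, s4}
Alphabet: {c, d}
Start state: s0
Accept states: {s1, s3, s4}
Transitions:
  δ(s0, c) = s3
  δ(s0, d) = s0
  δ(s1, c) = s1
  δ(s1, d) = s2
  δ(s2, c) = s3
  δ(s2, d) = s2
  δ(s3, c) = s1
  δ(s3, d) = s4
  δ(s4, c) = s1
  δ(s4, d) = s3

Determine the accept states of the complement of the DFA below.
Complement accept states = All states \ Original accept states
= {s0, s1, s2, s3, s4} \ {s1, s3, s4}
{s0, s2}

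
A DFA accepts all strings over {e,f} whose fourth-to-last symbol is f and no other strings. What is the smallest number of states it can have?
By Myhill–Nerode, count the distinguishable equivalence classes: 2^4 = 16 classes — the DFA must remember the last 4 symbols read; every pair of distinct length-4 suffixes is distinguishable by some continuation.
16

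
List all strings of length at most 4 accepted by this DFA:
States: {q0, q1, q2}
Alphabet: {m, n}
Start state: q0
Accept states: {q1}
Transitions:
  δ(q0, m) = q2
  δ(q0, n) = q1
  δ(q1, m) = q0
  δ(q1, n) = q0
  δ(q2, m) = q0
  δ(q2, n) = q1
n, mn, mmn, nmn, nnn, mmmn, mnmn, mnnn, nmmn, nnmn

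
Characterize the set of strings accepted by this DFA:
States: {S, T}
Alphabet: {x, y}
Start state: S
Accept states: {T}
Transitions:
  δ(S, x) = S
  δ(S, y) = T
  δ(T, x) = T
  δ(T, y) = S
Testing a few strings:
  'xx' → reject
  'y' → accept
  'yxy' → reject
  'xxx' → reject
State roles: S=even number of y's so far; T=odd number of y's so far
All strings over {x,y} with an odd number of y's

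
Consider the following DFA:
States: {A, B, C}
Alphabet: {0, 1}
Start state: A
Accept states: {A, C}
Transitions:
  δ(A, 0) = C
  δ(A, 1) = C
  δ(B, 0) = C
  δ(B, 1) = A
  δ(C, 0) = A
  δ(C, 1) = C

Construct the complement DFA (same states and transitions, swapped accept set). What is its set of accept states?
Complement accept states = All states \ Original accept states
= {A, B, C} \ {A, C}
{B}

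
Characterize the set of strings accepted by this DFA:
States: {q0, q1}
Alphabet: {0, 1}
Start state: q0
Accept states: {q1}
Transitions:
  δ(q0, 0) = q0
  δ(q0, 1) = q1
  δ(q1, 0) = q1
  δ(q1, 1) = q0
Testing a few strings:
  '11' → reject
  '0' → reject
  '010' → accept
  '000' → reject
State roles: q0=even number of 1's so far; q1=odd number of 1's so far
All binary strings with an odd number of 1's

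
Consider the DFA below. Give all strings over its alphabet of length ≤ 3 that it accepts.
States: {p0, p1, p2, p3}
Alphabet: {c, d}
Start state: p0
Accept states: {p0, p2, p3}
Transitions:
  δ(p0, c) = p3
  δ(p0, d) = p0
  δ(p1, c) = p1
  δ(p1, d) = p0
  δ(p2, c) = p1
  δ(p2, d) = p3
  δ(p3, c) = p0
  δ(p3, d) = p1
ε, c, d, cc, dc, dd, ccc, ccd, cdd, dcc, ddc, ddd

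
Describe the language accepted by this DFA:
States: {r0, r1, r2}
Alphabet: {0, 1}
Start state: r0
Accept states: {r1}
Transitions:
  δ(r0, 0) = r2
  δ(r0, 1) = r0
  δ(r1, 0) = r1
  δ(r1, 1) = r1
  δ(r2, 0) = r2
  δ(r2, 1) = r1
Testing a few strings:
  '1' → reject
  '0110' → accept
  '00' → reject
  '0001' → accept
State roles: r0=no 0 seen yet; r1=substring 01 seen; r2=seen a 0, waiting for 1
All binary strings containing the substring 01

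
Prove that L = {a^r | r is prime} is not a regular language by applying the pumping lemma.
Assume L is regular with pumping length p. Idea: pumping by a suitable count produces a composite length.
Let q be a prime with q ≥ p and choose s = a^q ∈ L. By the pumping lemma, s = xyz with |xy| ≤ p, |y| = k ≥ 1. Take i = q+1: |xy^(q+1)z| = q + q·k = q(1+k). Since q ≥ 2 and 1+k ≥ 2, q(1+k) is composite, so xy^(q+1)z ∉ L.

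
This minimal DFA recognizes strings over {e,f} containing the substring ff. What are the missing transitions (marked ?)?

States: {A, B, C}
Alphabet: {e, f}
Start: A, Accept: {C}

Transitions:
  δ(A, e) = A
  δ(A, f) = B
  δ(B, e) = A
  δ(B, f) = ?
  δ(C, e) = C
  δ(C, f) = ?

From the language and accept set, identify what each state tracks — A: no progress toward ff; B: one trailing f; C: substring ff seen.
Each missing δ(q, a) is the state matching the new tracked value after reading a.
δ(B, f) = C; δ(C, f) = C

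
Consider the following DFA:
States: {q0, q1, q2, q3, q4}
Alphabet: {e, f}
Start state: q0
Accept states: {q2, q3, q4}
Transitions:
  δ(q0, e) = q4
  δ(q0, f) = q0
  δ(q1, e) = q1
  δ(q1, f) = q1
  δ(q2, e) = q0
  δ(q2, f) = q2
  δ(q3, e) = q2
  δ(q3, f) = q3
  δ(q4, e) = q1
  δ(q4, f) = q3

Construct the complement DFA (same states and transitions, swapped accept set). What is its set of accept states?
Complement accept states = All states \ Original accept states
= {q0, q1, q2, q3, q4} \ {q2, q3, q4}
{q0, q1}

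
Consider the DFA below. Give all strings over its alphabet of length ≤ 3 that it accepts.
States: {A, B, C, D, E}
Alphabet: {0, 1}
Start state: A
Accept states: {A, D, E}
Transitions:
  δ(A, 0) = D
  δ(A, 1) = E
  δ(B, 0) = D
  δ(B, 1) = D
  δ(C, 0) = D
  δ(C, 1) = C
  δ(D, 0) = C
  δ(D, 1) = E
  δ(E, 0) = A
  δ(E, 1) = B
ε, 0, 1, 01, 10, 000, 010, 100, 101, 110, 111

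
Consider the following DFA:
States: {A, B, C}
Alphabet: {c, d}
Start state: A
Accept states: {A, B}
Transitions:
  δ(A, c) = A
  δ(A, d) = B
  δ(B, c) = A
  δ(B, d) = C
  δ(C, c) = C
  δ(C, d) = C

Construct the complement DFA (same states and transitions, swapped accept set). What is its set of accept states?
Complement accept states = All states \ Original accept states
= {A, B, C} \ {A, B}
{C}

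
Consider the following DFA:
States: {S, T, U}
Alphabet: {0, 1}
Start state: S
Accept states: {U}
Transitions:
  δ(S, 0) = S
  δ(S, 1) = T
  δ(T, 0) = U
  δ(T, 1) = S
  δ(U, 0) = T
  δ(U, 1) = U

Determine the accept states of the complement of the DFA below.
Complement accept states = All states \ Original accept states
= {S, T, U} \ {U}
{S, T}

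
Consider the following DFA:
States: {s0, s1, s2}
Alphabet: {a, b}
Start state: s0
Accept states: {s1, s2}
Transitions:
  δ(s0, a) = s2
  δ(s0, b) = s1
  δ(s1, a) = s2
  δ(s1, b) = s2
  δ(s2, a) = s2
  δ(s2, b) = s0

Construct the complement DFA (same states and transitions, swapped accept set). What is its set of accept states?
Complement accept states = All states \ Original accept states
= {s0, s1, s2} \ {s1, s2}
{s0}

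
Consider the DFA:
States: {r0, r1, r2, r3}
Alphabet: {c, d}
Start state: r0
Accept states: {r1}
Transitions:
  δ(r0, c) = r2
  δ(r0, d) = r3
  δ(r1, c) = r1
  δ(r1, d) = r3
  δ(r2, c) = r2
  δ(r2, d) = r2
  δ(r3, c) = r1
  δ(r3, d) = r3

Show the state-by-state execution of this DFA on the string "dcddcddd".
read 'd': r0 → r3
  read 'c': r3 → r1
  read 'd': r1 → r3
  read 'd': r3 → r3
  read 'c': r3 → r1
  read 'd': r1 → r3
  read 'd': r3 → r3
  read 'd': r3 → r3
r0 -> r3 -> r1 -> r3 -> r3 -> r1 -> r3 -> r3 -> r3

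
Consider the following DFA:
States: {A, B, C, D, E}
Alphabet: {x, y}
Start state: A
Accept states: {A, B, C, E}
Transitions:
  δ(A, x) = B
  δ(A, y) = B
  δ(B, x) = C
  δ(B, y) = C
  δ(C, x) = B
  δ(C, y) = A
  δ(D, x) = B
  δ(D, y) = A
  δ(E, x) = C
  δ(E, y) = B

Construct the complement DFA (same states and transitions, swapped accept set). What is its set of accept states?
Complement accept states = All states \ Original accept states
= {A, B, C, D, E} \ {A, B, C, E}
{D}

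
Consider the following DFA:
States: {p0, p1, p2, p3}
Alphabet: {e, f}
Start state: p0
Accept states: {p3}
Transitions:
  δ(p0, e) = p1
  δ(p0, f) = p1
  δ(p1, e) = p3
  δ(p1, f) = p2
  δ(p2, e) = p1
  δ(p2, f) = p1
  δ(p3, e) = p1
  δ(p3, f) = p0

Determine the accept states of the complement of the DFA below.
Complement accept states = All states \ Original accept states
= {p0, p1, p2, p3} \ {p3}
{p0, p1, p2}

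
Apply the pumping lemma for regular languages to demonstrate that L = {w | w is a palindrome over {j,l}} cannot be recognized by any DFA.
Assume L is regular with pumping length p. Idea: pumping the leading j-block breaks the symmetry.
Choose s = j^p l j^p (a palindrome of length 2p+1 ≥ p). By the pumping lemma, s = xyz with |xy| ≤ p, |y| > 0, so y = j^k with k > 0 (xy lies entirely in the first j^p). Then xy²z = j^(p+k) l j^p, which is not a palindrome since p+k ≠ p.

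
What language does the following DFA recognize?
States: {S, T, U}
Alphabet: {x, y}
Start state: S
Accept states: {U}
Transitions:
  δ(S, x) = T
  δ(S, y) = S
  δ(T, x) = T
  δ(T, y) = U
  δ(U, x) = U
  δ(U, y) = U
Testing a few strings:
  'xy' → accept
  'yyy' → reject
  'xxy' → accept
  'xyy' → accept
State roles: S=no x seen yet; T=seen a x, waiting for y; U=substring xy seen
All strings over {x,y} containing the substring xy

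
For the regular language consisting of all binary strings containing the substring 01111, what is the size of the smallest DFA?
By Myhill–Nerode, count the distinguishable equivalence classes: 6 classes — one per longest suffix of the input that is a prefix of '01111' (lengths 0 through 4), plus an absorbing 'already seen 01111' class.
6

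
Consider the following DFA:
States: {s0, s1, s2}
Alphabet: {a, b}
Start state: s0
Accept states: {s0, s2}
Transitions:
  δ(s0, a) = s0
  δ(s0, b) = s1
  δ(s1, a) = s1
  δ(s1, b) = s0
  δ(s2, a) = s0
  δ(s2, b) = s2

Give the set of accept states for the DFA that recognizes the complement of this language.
Complement accept states = All states \ Original accept states
= {s0, s1, s2} \ {s0, s2}
{s1}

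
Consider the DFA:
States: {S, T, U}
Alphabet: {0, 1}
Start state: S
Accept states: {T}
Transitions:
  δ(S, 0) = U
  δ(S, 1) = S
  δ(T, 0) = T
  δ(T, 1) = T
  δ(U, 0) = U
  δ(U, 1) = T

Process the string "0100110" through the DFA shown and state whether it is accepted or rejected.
Processing string "0100110":
  S --0--> U
  U --1--> T
  T --0--> T
  T --0--> T
  T --1--> T
  T --1--> T
  T --0--> T
Final state: T
Accept states: {T}
Yes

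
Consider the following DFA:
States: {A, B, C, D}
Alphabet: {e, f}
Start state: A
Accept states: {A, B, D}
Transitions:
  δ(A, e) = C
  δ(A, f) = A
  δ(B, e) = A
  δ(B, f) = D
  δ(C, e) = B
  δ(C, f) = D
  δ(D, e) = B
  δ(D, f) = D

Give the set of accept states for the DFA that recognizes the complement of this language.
Complement accept states = All states \ Original accept states
= {A, B, C, D} \ {A, B, D}
{C}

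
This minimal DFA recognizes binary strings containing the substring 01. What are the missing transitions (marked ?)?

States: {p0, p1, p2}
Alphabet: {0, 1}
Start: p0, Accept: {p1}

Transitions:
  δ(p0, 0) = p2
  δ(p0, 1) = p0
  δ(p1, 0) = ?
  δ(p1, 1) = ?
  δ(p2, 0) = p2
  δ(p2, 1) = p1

From the language and accept set, identify what each state tracks — p0: no 0 seen yet; p1: substring 01 seen; p2: seen a 0, waiting for 1.
Each missing δ(q, a) is the state matching the new tracked value after reading a.
δ(p1, 0) = p1; δ(p1, 1) = p1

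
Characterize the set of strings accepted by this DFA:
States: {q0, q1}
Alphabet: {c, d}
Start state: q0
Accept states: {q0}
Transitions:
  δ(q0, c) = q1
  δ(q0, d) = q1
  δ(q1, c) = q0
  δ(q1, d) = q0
Testing a few strings:
  'c' → reject
  'd' → reject
  'dcc' → reject
  'cd' → accept
State roles: q0=even length so far; q1=odd length so far
All strings over {c,d} of even length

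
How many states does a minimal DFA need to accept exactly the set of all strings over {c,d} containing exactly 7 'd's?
By Myhill–Nerode, count the distinguishable equivalence classes: 9 classes — having seen 0, 1, …, 7, or >7 copies of 'd'; the count-7 class is the only accepting one and >7 is dead.
9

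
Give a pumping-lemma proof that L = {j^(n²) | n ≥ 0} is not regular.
Assume L is regular with pumping length p. Idea: pumping adds a fixed amount, but gaps between consecutive squares grow.
Choose s = j^(p²) (length p² ≥ p). By the pumping lemma, s = xyz with |xy| ≤ p, |y| > 0, so |y| = k with 1 ≤ k ≤ p. Then |xy²z| = p²+k. Since p² < p²+k ≤ p²+p < (p+1)², the length p²+k lies strictly between consecutive squares, so it is not a perfect square and xy²z ∉ L.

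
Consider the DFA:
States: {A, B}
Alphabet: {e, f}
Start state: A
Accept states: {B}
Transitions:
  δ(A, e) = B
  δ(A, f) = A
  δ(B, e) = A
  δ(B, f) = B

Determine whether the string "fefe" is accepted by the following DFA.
Processing string "fefe":
  A --f--> A
  A --e--> B
  B --f--> B
  B --e--> A
Final state: A
Accept states: {B}
No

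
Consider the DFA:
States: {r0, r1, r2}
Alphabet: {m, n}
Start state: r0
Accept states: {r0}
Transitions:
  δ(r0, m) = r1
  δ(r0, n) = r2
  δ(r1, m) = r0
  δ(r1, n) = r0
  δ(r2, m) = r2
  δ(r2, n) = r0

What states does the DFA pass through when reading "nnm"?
read 'n': r0 → r2
  read 'n': r2 → r0
  read 'm': r0 → r1
r0 -> r2 -> r0 -> r1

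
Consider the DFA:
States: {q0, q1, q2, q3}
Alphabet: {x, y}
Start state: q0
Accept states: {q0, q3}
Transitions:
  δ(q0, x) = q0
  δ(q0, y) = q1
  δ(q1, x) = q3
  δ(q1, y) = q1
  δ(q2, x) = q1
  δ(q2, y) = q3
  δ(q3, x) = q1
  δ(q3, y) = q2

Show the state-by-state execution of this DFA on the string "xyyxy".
read 'x': q0 → q0
  read 'y': q0 → q1
  read 'y': q1 → q1
  read 'x': q1 → q3
  read 'y': q3 → q2
q0 -> q0 -> q1 -> q1 -> q3 -> q2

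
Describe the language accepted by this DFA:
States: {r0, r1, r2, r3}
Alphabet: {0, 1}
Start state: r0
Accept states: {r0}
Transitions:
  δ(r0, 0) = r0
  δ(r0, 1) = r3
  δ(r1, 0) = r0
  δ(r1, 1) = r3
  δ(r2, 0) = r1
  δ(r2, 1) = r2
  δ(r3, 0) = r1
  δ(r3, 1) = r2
Testing a few strings:
  '110' → reject
  '000' → accept
  '11' → reject
  '00' → accept
State roles: r0=value ≡ 0 (mod 4); r1=value ≡ 2 (mod 4); r2=value ≡ 3 (mod 4); r3=value ≡ 1 (mod 4)
All binary strings representing a multiple of 4 (read in base 2; leading zeros allowed and ε counts as 0)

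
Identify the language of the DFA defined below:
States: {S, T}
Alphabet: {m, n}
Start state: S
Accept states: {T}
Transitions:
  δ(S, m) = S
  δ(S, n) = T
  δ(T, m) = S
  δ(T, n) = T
Testing a few strings:
  'n' → accept
  'mm' → reject
  'mn' → accept
  'mmm' → reject
State roles: S=last symbol not n; T=last symbol is n
All strings over {m,n} ending with n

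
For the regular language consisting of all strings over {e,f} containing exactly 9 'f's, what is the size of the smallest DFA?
By Myhill–Nerode, count the distinguishable equivalence classes: 11 classes — having seen 0, 1, …, 9, or >9 copies of 'f'; the count-9 class is the only accepting one and >9 is dead.
11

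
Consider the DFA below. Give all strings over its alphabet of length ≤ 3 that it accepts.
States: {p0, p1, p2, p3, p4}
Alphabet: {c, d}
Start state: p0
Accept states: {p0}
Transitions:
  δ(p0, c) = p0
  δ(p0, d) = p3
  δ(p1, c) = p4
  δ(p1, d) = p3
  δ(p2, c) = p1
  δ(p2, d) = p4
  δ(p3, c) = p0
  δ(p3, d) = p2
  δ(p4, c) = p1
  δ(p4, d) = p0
ε, c, cc, dc, ccc, cdc, dcc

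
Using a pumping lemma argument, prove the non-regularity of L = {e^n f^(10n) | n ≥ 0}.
Assume L is regular with pumping length p. Idea: pumping the e-block breaks the 1:10 ratio.
Choose s = e^p f^(10p) (length 11p ≥ p). By the pumping lemma, s = xyz with |xy| ≤ p, |y| > 0, so y = e^k with k ≥ 1. Then xy²z = e^(p+k) f^(10p). For this to be in L we would need 10p = 10(p+k), i.e. 10k = 0, contradicting k ≥ 1. So xy²z ∉ L.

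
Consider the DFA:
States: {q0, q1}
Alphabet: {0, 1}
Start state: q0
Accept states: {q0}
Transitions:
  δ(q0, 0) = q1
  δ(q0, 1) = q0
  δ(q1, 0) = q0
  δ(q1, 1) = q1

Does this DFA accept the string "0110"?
Processing string "0110":
  q0 --0--> q1
  q1 --1--> q1
  q1 --1--> q1
  q1 --0--> q0
Final state: q0
Accept states: {q0}
Yes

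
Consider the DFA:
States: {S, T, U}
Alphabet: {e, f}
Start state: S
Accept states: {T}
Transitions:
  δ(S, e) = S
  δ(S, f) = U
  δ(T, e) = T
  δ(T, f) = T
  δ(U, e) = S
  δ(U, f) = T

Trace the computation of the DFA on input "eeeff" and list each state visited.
read 'e': S → S
  read 'e': S → S
  read 'e': S → S
  read 'f': S → U
  read 'f': U → T
S -> S -> S -> S -> U -> T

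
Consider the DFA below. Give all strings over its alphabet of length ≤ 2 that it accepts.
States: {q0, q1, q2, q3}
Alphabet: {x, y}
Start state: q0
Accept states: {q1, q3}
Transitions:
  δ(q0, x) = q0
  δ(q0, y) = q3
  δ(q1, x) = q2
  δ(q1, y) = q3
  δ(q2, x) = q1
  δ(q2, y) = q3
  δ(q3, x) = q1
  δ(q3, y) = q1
y, xy, yx, yy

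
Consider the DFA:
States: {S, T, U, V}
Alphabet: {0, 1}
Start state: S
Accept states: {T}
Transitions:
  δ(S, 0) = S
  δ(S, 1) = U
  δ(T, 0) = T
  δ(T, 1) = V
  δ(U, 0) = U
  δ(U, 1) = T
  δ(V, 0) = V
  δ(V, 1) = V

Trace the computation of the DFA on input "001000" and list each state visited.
read '0': S → S
  read '0': S → S
  read '1': S → U
  read '0': U → U
  read '0': U → U
  read '0': U → U
S -> S -> S -> U -> U -> U -> U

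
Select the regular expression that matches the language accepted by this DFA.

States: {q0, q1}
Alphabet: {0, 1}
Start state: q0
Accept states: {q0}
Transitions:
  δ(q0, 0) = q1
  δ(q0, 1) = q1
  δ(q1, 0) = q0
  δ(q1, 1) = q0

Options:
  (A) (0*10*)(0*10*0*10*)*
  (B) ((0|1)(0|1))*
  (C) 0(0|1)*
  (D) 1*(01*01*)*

Check each option against the DFA on short strings; one disagreement eliminates an option:
  (A) (0*10*)(0*10*0*10*)*: on ε the DFA stays in q0 and accepts (q0 ∈ Accept), but the regex does not match it → eliminate
  (B) ((0|1)(0|1))*: agrees with the DFA on every string of length ≤ 6
  (C) 0(0|1)*: on ε the DFA stays in q0 and accepts (q0 ∈ Accept), but the regex does not match it → eliminate
  (D) 1*(01*01*)*: on '1' the DFA goes q0 → q1 and rejects (q1 ∉ Accept), but the regex matches it → eliminate
Only (B) is consistent with the DFA.
(B) ((0|1)(0|1))*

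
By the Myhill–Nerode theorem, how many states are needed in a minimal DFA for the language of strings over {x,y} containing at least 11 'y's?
By Myhill–Nerode, count the distinguishable equivalence classes: 12 classes — having seen 0, 1, …, 10, or ≥11 copies of 'y'; any two classes i < j (j ≤ 11) are distinguished by the string y^(11−j), which takes class j to 11 copies (accepted) but leaves class i below 11 (rejected).
12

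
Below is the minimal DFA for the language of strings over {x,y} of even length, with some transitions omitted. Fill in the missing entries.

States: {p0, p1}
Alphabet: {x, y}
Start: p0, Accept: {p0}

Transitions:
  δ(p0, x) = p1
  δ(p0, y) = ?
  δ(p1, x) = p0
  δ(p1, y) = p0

From the language and accept set, identify what each state tracks — p0: even length so far; p1: odd length so far.
Each missing δ(q, a) is the state matching the new tracked value after reading a.
δ(p0, y) = p1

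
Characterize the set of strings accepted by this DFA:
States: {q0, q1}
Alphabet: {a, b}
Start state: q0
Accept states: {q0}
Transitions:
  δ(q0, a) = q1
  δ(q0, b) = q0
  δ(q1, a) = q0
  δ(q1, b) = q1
Testing a few strings:
  'bab' → reject
  'bb' → accept
  'aab' → accept
  'b' → accept
State roles: q0=even number of a's so far; q1=odd number of a's so far
All strings over {a,b} with an even number of a's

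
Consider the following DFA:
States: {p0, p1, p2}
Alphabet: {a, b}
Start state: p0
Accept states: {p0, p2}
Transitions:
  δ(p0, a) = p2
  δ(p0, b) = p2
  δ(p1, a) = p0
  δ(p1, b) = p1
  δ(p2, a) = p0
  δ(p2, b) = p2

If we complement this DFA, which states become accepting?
Complement accept states = All states \ Original accept states
= {p0, p1, p2} \ {p0, p2}
{p1}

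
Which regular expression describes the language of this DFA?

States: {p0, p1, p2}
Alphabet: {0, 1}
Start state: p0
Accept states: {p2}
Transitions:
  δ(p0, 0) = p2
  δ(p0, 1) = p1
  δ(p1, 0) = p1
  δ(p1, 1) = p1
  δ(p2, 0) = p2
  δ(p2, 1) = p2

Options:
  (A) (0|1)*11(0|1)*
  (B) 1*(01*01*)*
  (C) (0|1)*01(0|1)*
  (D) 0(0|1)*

Check each option against the DFA on short strings; one disagreement eliminates an option:
  (A) (0|1)*11(0|1)*: on '0' the DFA goes p0 → p2 and accepts (p2 ∈ Accept), but the regex does not match it → eliminate
  (B) 1*(01*01*)*: on ε the DFA stays in p0 and rejects (p0 ∉ Accept), but the regex matches it → eliminate
  (C) (0|1)*01(0|1)*: on '0' the DFA goes p0 → p2 and accepts (p2 ∈ Accept), but the regex does not match it → eliminate
  (D) 0(0|1)*: agrees with the DFA on every string of length ≤ 6
Only (D) is consistent with the DFA.
(D) 0(0|1)*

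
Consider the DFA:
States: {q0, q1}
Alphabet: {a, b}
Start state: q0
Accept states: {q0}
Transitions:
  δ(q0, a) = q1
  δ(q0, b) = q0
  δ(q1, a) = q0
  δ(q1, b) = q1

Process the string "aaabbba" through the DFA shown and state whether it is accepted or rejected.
Processing string "aaabbba":
  q0 --a--> q1
  q1 --a--> q0
  q0 --a--> q1
  q1 --b--> q1
  q1 --b--> q1
  q1 --b--> q1
  q1 --a--> q0
Final state: q0
Accept states: {q0}
Yes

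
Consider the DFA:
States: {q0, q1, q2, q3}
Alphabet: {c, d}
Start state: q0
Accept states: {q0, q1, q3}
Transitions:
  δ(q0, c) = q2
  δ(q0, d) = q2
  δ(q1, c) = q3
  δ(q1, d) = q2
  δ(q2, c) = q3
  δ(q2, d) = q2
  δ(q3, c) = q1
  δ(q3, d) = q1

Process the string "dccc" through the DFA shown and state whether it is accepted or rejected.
Processing string "dccc":
  q0 --d--> q2
  q2 --c--> q3
  q3 --c--> q1
  q1 --c--> q3
Final state: q3
Accept states: {q0, q1, q3}
Yes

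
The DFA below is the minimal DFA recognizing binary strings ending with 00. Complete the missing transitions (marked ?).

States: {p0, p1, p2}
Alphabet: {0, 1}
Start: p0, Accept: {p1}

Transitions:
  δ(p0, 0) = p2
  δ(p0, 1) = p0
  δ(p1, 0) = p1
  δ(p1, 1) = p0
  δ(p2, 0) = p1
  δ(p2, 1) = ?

From the language and accept set, identify what each state tracks — p0: last symbol not 0; p1: two trailing 0's; p2: one trailing 0.
Each missing δ(q, a) is the state matching the new tracked value after reading a.
δ(p2, 1) = p0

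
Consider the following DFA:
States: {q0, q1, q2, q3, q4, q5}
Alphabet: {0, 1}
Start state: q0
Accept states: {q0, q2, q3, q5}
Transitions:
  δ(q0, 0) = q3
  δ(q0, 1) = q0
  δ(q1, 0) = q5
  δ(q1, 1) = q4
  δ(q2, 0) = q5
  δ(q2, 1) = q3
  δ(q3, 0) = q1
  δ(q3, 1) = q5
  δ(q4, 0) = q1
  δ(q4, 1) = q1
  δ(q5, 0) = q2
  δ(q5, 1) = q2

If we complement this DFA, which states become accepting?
Complement accept states = All states \ Original accept states
= {q0, q1, q2, q3, q4, q5} \ {q0, q2, q3, q5}
{q1, q4}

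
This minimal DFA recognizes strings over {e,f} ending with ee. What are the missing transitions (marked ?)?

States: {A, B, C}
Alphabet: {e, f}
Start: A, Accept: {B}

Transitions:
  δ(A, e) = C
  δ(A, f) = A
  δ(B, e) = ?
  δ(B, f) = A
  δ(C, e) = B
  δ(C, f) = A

From the language and accept set, identify what each state tracks — A: last symbol not e; B: two trailing e's; C: one trailing e.
Each missing δ(q, a) is the state matching the new tracked value after reading a.
δ(B, e) = B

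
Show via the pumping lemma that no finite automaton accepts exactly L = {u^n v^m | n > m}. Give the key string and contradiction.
Assume L is regular with pumping length p. Idea: pumping down the u-block drops the u-count to at most the v-count.
Choose s = u^(p+1) v^p ∈ L (|s| = 2p+1 ≥ p). By the pumping lemma, s = xyz with |xy| ≤ p, |y| > 0, so y = u^k with k ≥ 1. Take i = 0: xz = u^(p+1−k) v^p. Since k ≥ 1, p+1−k ≤ p, so the number of u's is no longer strictly greater than the number of v's, hence xz ∉ L.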